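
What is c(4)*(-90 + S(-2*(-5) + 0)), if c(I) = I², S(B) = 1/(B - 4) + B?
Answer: -3832/3 ≈ -1277.3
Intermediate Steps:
S(B) = B + 1/(-4 + B) (S(B) = 1/(-4 + B) + B = B + 1/(-4 + B))
c(4)*(-90 + S(-2*(-5) + 0)) = 4²*(-90 + (1 + (-2*(-5) + 0)² - 4*(-2*(-5) + 0))/(-4 + (-2*(-5) + 0))) = 16*(-90 + (1 + (10 + 0)² - 4*(10 + 0))/(-4 + (10 + 0))) = 16*(-90 + (1 + 10² - 4*10)/(-4 + 10)) = 16*(-90 + (1 + 100 - 40)/6) = 16*(-90 + (⅙)*61) = 16*(-90 + 61/6) = 16*(-479/6) = -3832/3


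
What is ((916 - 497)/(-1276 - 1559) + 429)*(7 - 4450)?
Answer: -1800593876/945 ≈ -1.9054e+6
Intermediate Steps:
((916 - 497)/(-1276 - 1559) + 429)*(7 - 4450) = (419/(-2835) + 429)*(-4443) = (419*(-1/2835) + 429)*(-4443) = (-419/2835 + 429)*(-4443) = (1215796/2835)*(-4443) = -1800593876/945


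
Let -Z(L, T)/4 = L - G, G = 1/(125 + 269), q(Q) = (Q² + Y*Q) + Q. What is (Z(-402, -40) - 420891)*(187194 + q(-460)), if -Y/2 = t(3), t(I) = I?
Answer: -33129862631406/197 ≈ -1.6817e+11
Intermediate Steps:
Y = -6 (Y = -2*3 = -6)
q(Q) = Q² - 5*Q (q(Q) = (Q² - 6*Q) + Q = Q² - 5*Q)
G = 1/394 ≈ 0.0025381
Z(L, T) = 2/197 - 4*L (Z(L, T) = -4*(L - 1*1/394) = -4*(L - 1/394) = -4*(-1/394 + L) = 2/197 - 4*L)
(Z(-402, -40) - 420891)*(187194 + q(-460)) = ((2/197 - 4*(-402)) - 420891)*(187194 - 460*(-5 - 460)) = ((2/197 + 1608) - 420891)*(187194 - 460*(-465)) = (316778/197 - 420891)*(187194 + 213900) = -82598749/197*401094 = -33129862631406/197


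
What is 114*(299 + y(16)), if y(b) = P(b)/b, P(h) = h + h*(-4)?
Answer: 33744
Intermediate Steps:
P(h) = -3*h (P(h) = h - 4*h = -3*h)
y(b) = -3 (y(b) = (-3*b)/b = -3)
114*(299 + y(16)) = 114*(299 - 3) = 114*296 = 33744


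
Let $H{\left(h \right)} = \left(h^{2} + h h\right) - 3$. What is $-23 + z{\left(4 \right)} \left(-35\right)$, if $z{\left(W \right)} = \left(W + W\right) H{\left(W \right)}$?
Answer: $-8143$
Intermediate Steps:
$H{\left(h \right)} = -3 + 2 h^{2}$ ($H{\left(h \right)} = \left(h^{2} + h^{2}\right) - 3 = 2 h^{2} - 3 = -3 + 2 h^{2}$)
$z{\left(W \right)} = 2 W \left(-3 + 2 W^{2}\right)$ ($z{\left(W \right)} = \left(W + W\right) \left(-3 + 2 W^{2}\right) = 2 W \left(-3 + 2 W^{2}\right)$)
$-23 + z{\left(4 \right)} \left(-35\right) = -23 + \left(\left(-6\right) 4 + 4 \cdot 4^{3}\right) \left(-35\right) = -23 + \left(-24 + 4 \cdot 64\right) \left(-35\right) = -23 + \left(-24 + 256\right) \left(-35\right) = -23 + 232 \left(-35\right) = -23 - 8120 = -8143$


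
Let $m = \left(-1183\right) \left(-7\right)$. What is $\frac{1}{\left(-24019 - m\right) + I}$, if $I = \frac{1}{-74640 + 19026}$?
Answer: $- \frac{55614}{1796332201} \approx -3.096 \cdot 10^{-5}$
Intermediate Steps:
$m = 8281$
$I = - \frac{1}{55614}$ ($I = \frac{1}{-55614} = - \frac{1}{55614} \approx -1.7981 \cdot 10^{-5}$)
$\frac{1}{\left(-24019 - m\right) + I} = \frac{1}{\left(-24019 - 8281\right) - \frac{1}{55614}} = \frac{1}{-32300 - \frac{1}{55614}} = \frac{1}{- \frac{1796332201}{55614}} = - \frac{55614}{1796332201}$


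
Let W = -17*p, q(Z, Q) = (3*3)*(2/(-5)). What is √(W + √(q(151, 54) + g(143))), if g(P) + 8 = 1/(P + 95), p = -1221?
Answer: √(29393987700 + 1190*I*√16420810)/1190 ≈ 144.07 + 0.011818*I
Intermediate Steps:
g(P) = -8 + 1/(95 + P) (g(P) = -8 + 1/(P + 95) = -8 + 1/(95 + P))
q(Z, Q) = -18/5 (q(Z, Q) = 9*(2*(-⅕)) = 9*(-⅖) = -18/5)
W = 20757 (W = -17*(-1221) = 20757)
√(W + √(q(151, 54) + g(143))) = √(20757 + √(-18/5 + (-759 - 8*143)/(95 + 143))) = √(20757 + √(-18/5 + (-759 - 1144)/238)) = √(20757 + √(-18/5 + (1/238)*(-1903))) = √(20757 + √(-18/5 - 1903/238)) = √(20757 + √(-13799/1190)) = √(20757 + I*√16420810/1190)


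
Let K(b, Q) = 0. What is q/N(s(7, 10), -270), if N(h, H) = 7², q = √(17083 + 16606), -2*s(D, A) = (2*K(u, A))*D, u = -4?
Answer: √33689/49 ≈ 3.7458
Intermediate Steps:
s(D, A) = 0 (s(D, A) = -2*0*D/2 = -0*D = -½*0 = 0)
q = √33689 ≈ 183.55
N(h, H) = 49
q/N(s(7, 10), -270) = √33689/49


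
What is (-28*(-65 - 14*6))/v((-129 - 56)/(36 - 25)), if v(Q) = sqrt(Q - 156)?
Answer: -4172*I*sqrt(20911)/1901 ≈ -317.36*I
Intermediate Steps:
v(Q) = sqrt(-156 + Q)
(-28*(-65 - 14*6))/v((-129 - 56)/(36 - 25)) = (-28*(-65 - 14*6))/(sqrt(-156 + (-129 - 56)/(36 - 25))) = (-28*(-65 - 84))/(sqrt(-156 - 185/11)) = (-28*(-149))/(sqrt(-156 - 185*1/11)) = 4172/(sqrt(-156 - 185/11)) = 4172/(sqrt(-1901/11)) = 4172/((I*sqrt(20911)/11)) = 4172*(-I*sqrt(20911)/1901) = -4172*I*sqrt(20911)/1901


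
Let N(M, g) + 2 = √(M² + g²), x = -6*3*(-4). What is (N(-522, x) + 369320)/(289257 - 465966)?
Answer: -123106/58903 - 6*√857/58903 ≈ -2.0930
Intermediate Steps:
x = 72 (x = -18*(-4) = 72)
N(M, g) = -2 + √(M² + g²)
(N(-522, x) + 369320)/(289257 - 465966) = ((-2 + √((-522)² + 72²)) + 369320)/(289257 - 465966) = ((-2 + √(272484 + 5184)) + 369320)/(-176709) = ((-2 + √277668) + 369320)*(-1/176709) = ((-2 + 18*√857) + 369320)*(-1/176709) = (369318 + 18*√857)*(-1/176709) = -123106/58903 - 6*√857/58903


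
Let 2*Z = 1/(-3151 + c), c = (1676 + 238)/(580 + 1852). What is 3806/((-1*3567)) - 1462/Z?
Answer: 9988354080319/1084368 ≈ 9.2112e+6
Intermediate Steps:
c = 957/1216 (c = 1914/2432 = 1914*(1/2432) = 957/1216 ≈ 0.78701)
Z = -608/3830659 (Z = 1/(2*(-3151 + 957/1216)) = 1/(2*(-3830659/1216)) = (½)*(-1216/3830659) = -608/3830659 ≈ -0.00015872)
3806/((-1*3567)) - 1462/Z = 3806/((-1*3567)) - 1462/(-608/3830659) = 3806/(-3567) - 1462*(-3830659/608) = 3806*(-1/3567) + 2800211729/304 = -3806/3567 + 2800211729/304 = 9988354080319/1084368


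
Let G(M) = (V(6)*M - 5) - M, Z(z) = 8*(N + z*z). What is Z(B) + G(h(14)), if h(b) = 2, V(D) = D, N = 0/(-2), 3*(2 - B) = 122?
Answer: 107693/9 ≈ 11966.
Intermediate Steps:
B = -116/3 (B = 2 - 1/3*122 = 2 - 122/3 = -116/3 ≈ -38.667)
N = 0 (N = 0*(-1/2) = 0)
Z(z) = 8*z**2 (Z(z) = 8*(0 + z*z) = 8*(0 + z**2) = 8*z**2)
G(M) = -5 + 5*M (G(M) = (6*M - 5) - M = (-5 + 6*M) - M = -5 + 5*M)
Z(B) + G(h(14)) = 8*(-116/3)**2 + (-5 + 5*2) = 8*(13456/9) + (-5 + 10) = 107648/9 + 5 = 107693/9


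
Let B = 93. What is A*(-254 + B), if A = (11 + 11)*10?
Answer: -35420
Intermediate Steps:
A = 220 (A = 22*10 = 220)
A*(-254 + B) = 220*(-254 + 93) = 220*(-161) = -35420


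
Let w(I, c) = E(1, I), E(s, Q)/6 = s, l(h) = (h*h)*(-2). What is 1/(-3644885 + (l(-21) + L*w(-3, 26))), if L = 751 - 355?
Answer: -1/3643391 ≈ -2.7447e-7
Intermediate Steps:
l(h) = -2*h**2 (l(h) = h**2*(-2) = -2*h**2)
E(s, Q) = 6*s
L = 396
w(I, c) = 6 (w(I, c) = 6*1 = 6)
1/(-3644885 + (l(-21) + L*w(-3, 26))) = 1/(-3644885 + (-2*(-21)**2 + 396*6)) = 1/(-3644885 + (-2*441 + 2376)) = 1/(-3644885 + (-882 + 2376)) = 1/(-3644885 + 1494) = 1/(-3643391) = -1/3643391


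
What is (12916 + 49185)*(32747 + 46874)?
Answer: 4944543721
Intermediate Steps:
(12916 + 49185)*(32747 + 46874) = 62101*79621 = 4944543721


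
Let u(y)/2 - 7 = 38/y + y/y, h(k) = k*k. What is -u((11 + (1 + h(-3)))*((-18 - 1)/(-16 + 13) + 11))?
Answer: -1475/91 ≈ -16.209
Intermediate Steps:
h(k) = k**2
u(y) = 16 + 76/y (u(y) = 14 + 2*(38/y + y/y) = 14 + 2*(38/y + 1) = 14 + 2*(1 + 38/y) = 14 + (2 + 76/y) = 16 + 76/y)
-u((11 + (1 + h(-3)))*((-18 - 1)/(-16 + 13) + 11)) = -(16 + 76/(((11 + (1 + (-3)**2))*((-18 - 1)/(-16 + 13) + 11)))) = -(16 + 76/(((11 + (1 + 9))*(-19/(-3) + 11)))) = -(16 + 76/(((11 + 10)*(-19*(-1/3) + 11)))) = -(16 + 76/((21*(19/3 + 11)))) = -(16 + 76/((21*(52/3)))) = -(16 + 76/364) = -(16 + 76*(1/364)) = -(16 + 19/91) = -1*1475/91 = -1475/91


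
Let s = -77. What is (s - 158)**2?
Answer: 55225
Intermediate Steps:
(s - 158)**2 = (-77 - 158)**2 = (-235)**2 = 55225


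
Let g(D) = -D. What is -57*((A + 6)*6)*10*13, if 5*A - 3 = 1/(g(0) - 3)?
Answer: -290472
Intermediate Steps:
A = 8/15 (A = 3/5 + 1/(5*(-1*0 - 3)) = 3/5 + 1/(5*(0 - 3)) = 3/5 + (1/5)/(-3) = 3/5 + (1/5)*(-1/3) = 3/5 - 1/15 = 8/15 ≈ 0.53333)
-57*((A + 6)*6)*10*13 = -57*((8/15 + 6)*6)*10*13 = -57*((98/15)*6)*10*13 = -57*(196/5)*10*13 = -22344*13 = -57*5096 = -290472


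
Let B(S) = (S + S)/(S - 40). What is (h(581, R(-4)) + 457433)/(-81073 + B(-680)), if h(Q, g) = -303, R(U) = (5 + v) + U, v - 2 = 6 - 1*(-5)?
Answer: -24201/4292 ≈ -5.6386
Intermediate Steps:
v = 13 (v = 2 + (6 - 1*(-5)) = 2 + (6 + 5) = 2 + 11 = 13)
R(U) = 18 + U (R(U) = (5 + 13) + U = 18 + U)
B(S) = 2*S/(-40 + S) (B(S) = (2*S)/(-40 + S) = 2*S/(-40 + S))
(h(581, R(-4)) + 457433)/(-81073 + B(-680)) = (-303 + 457433)/(-81073 + 2*(-680)/(-40 - 680)) = 457130/(-81073 + 2*(-680)/(-720)) = 457130/(-81073 + 2*(-680)*(-1/720)) = 457130/(-81073 + 17/9) = 457130/(-729640/9) = 457130*(-9/729640) = -24201/4292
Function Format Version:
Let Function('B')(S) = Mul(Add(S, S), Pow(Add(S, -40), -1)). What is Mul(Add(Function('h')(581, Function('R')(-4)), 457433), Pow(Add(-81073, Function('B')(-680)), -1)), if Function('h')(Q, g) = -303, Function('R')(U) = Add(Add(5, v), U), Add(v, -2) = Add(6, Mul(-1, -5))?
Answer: Rational(-24201, 4292) ≈ -5.6386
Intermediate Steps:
v = 13 (v = Add(2, Add(6, Mul(-1, -5))) = Add(2, Add(6, 5)) = Add(2, 11) = 13)
Function('R')(U) = Add(18, U) (Function('R')(U) = Add(Add(5, 13), U) = Add(18, U))
Function('B')(S) = Mul(2, S, Pow(Add(-40, S), -1)) (Function('B')(S) = Mul(Mul(2, S), Pow(Add(-40, S), -1)) = Mul(2, S, Pow(Add(-40, S), -1)))
Mul(Add(Function('h')(581, Function('R')(-4)), 457433), Pow(Add(-81073, Function('B')(-680)), -1)) = Mul(Add(-303, 457433), Pow(Add(-81073, Mul(2, -680, Pow(Add(-40, -680), -1))), -1)) = Mul(457130, Pow(Add(-81073, Mul(2, -680, Pow(-720, -1))), -1)) = Mul(457130, Pow(Add(-81073, Mul(2, -680, Rational(-1, 720))), -1)) = Mul(457130, Pow(Add(-81073, Rational(17, 9)), -1)) = Mul(457130, Pow(Rational(-729640, 9), -1)) = Mul(457130, Rational(-9, 729640)) = Rational(-24201, 4292)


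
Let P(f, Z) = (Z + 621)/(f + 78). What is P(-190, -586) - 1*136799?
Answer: -2188789/16 ≈ -1.3680e+5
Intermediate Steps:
P(f, Z) = (621 + Z)/(78 + f)
P(-190, -586) - 1*136799 = (621 - 586)/(78 - 190) - 1*136799 = 35/(-112) - 136799 = -1/112*35 - 136799 = -5/16 - 136799 = -2188789/16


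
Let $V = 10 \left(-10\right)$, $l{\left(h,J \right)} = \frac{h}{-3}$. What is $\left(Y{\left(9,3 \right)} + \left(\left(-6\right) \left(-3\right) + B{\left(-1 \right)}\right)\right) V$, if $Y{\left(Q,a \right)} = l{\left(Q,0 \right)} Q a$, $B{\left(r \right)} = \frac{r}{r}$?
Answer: $6200$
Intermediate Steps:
$l{\left(h,J \right)} = - \frac{h}{3}$ ($l{\left(h,J \right)} = h \left(- \frac{1}{3}\right) = - \frac{h}{3}$)
$B{\left(r \right)} = 1$
$Y{\left(Q,a \right)} = - \frac{a Q^{2}}{3}$ ($Y{\left(Q,a \right)} = - \frac{Q}{3} Q a = - \frac{Q^{2}}{3} a = - \frac{a Q^{2}}{3}$)
$V = -100$
$\left(Y{\left(9,3 \right)} + \left(\left(-6\right) \left(-3\right) + B{\left(-1 \right)}\right)\right) V = \left(\left(- \frac{1}{3}\right) 3 \cdot 9^{2} + \left(\left(-6\right) \left(-3\right) + 1\right)\right) \left(-100\right) = \left(\left(- \frac{1}{3}\right) 3 \cdot 81 + \left(18 + 1\right)\right) \left(-100\right) = \left(-81 + 19\right) \left(-100\right) = \left(-62\right) \left(-100\right) = 6200$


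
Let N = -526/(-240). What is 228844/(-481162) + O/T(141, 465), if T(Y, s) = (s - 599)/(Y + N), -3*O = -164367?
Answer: -6863462699079/117228560 ≈ -58548.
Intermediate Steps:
O = 54789 (O = -⅓*(-164367) = 54789)
N = 263/120 (N = -526*(-1/240) = 263/120 ≈ 2.1917)
T(Y, s) = (-599 + s)/(263/120 + Y) (T(Y, s) = (s - 599)/(Y + 263/120) = (-599 + s)/(263/120 + Y))
228844/(-481162) + O/T(141, 465) = 228844/(-481162) + 54789/((120*(-599 + 465)/(263 + 120*141))) = 228844*(-1/481162) + 54789/((120*(-134)/(263 + 16920))) = -10402/21871 + 54789/((120*(-134)/17183)) = -10402/21871 + 54789/((120*(1/17183)*(-134))) = -10402/21871 + 54789/(-16080/17183) = -10402/21871 + 54789*(-17183/16080) = -10402/21871 - 313813129/5360 = -6863462699079/117228560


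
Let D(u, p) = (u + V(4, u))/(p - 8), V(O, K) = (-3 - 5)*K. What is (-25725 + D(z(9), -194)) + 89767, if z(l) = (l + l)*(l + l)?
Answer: 6469376/101 ≈ 64053.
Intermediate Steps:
V(O, K) = -8*K
z(l) = 4*l**2 (z(l) = (2*l)*(2*l) = 4*l**2)
D(u, p) = -7*u/(-8 + p) (D(u, p) = (u - 8*u)/(p - 8) = (-7*u)/(-8 + p) = -7*u/(-8 + p))
(-25725 + D(z(9), -194)) + 89767 = (-25725 - 7*4*9**2/(-8 - 194)) + 89767 = (-25725 - 7*4*81/(-202)) + 89767 = (-25725 - 7*324*(-1/202)) + 89767 = (-25725 + 1134/101) + 89767 = -2597091/101 + 89767 = 6469376/101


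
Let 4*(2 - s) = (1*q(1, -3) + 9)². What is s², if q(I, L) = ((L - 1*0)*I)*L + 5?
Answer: 271441/16 ≈ 16965.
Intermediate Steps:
q(I, L) = 5 + I*L² (q(I, L) = ((L + 0)*I)*L + 5 = (L*I)*L + 5 = (I*L)*L + 5 = I*L² + 5 = 5 + I*L²)
s = -521/4 (s = 2 - (1*(5 + 1*(-3)²) + 9)²/4 = 2 - (1*(5 + 1*9) + 9)²/4 = 2 - (1*(5 + 9) + 9)²/4 = 2 - (1*14 + 9)²/4 = 2 - (14 + 9)²/4 = 2 - ¼*23² = 2 - ¼*529 = 2 - 529/4 = -521/4 ≈ -130.25)
s² = (-521/4)² = 271441/16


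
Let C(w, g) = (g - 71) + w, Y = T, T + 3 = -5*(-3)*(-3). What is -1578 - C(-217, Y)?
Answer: -1242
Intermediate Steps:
T = -48 (T = -3 - 5*(-3)*(-3) = -3 + 15*(-3) = -3 - 45 = -48)
Y = -48
C(w, g) = -71 + g + w (C(w, g) = (-71 + g) + w = -71 + g + w)
-1578 - C(-217, Y) = -1578 - (-71 - 48 - 217) = -1578 - 1*(-336) = -1578 + 336 = -1242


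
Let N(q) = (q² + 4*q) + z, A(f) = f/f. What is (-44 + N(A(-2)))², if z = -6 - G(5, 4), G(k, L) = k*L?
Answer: 4225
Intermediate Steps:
G(k, L) = L*k
z = -26 (z = -6 - 4*5 = -6 - 1*20 = -6 - 20 = -26)
A(f) = 1
N(q) = -26 + q² + 4*q (N(q) = (q² + 4*q) - 26 = -26 + q² + 4*q)
(-44 + N(A(-2)))² = (-44 + (-26 + 1² + 4*1))² = (-44 + (-26 + 1 + 4))² = (-44 - 21)² = (-65)² = 4225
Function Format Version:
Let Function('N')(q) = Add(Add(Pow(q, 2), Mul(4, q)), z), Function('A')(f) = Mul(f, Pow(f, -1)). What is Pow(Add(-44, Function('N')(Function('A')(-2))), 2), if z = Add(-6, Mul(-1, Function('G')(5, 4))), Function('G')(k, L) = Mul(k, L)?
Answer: 4225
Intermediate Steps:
Function('G')(k, L) = Mul(L, k)
z = -26 (z = Add(-6, Mul(-1, Mul(4, 5))) = Add(-6, Mul(-1, 20)) = Add(-6, -20) = -26)
Function('A')(f) = 1
Function('N')(q) = Add(-26, Pow(q, 2), Mul(4, q)) (Function('N')(q) = Add(Add(Pow(q, 2), Mul(4, q)), -26) = Add(-26, Pow(q, 2), Mul(4, q)))
Pow(Add(-44, Function('N')(Function('A')(-2))), 2) = Pow(Add(-44, Add(-26, Pow(1, 2), Mul(4, 1))), 2) = Pow(Add(-44, Add(-26, 1, 4)), 2) = Pow(Add(-44, -21), 2) = Pow(-65, 2) = 4225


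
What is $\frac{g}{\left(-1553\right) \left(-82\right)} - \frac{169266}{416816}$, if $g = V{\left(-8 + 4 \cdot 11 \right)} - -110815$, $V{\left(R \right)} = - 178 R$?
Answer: $\frac{5490790019}{13269962584} \approx 0.41378$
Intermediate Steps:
$g = 104407$ ($g = - 178 \left(-8 + 4 \cdot 11\right) - -110815 = - 178 \left(-8 + 44\right) + 110815 = \left(-178\right) 36 + 110815 = -6408 + 110815 = 104407$)
$\frac{g}{\left(-1553\right) \left(-82\right)} - \frac{169266}{416816} = \frac{104407}{\left(-1553\right) \left(-82\right)} - \frac{169266}{416816} = \frac{104407}{127346} - \frac{84633}{208408} = \frac{5490790019}{13269962584}$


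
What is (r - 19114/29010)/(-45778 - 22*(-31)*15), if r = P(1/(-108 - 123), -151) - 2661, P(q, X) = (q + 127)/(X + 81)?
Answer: 10411776037/138960597930 ≈ 0.074926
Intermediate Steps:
P(q, X) = (127 + q)/(81 + X)
r = -21528853/8085 (r = (127 + 1/(-108 - 123))/(81 - 151) - 2661 = (127 + 1/(-231))/(-70) - 2661 = -(127 - 1/231)/70 - 2661 = -1/70*29336/231 - 2661 = -14668/8085 - 2661 = -21528853/8085 ≈ -2662.8)
(r - 19114/29010)/(-45778 - 22*(-31)*15) = (-21528853/8085 - 19114/29010)/(-45778 - 22*(-31)*15) = (-21528853/8085 - 19114*1/29010)/(-45778 + 682*15) = (-21528853/8085 - 9557/14505)/(-45778 + 10230) = -20823552074/7818195/(-35548) = -20823552074/7818195*(-1/35548) = 10411776037/138960597930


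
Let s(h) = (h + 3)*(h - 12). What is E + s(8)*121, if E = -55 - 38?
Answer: -5417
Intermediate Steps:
E = -93
s(h) = (-12 + h)*(3 + h) (s(h) = (3 + h)*(-12 + h) = (-12 + h)*(3 + h))
E + s(8)*121 = -93 + (-36 + 8² - 9*8)*121 = -93 + (-36 + 64 - 72)*121 = -93 - 44*121 = -93 - 5324 = -5417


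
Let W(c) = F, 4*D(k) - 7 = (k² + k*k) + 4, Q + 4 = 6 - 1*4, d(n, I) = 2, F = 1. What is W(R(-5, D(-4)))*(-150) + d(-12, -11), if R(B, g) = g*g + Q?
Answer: -148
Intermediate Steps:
Q = -2 (Q = -4 + (6 - 1*4) = -4 + (6 - 4) = -4 + 2 = -2)
D(k) = 11/4 + k²/2 (D(k) = 7/4 + ((k² + k*k) + 4)/4 = 7/4 + ((k² + k²) + 4)/4 = 7/4 + (2*k² + 4)/4 = 7/4 + (4 + 2*k²)/4 = 7/4 + (1 + k²/2) = 11/4 + k²/2)
R(B, g) = -2 + g² (R(B, g) = g*g - 2 = g² - 2 = -2 + g²)
W(c) = 1
W(R(-5, D(-4)))*(-150) + d(-12, -11) = 1*(-150) + 2 = -150 + 2 = -148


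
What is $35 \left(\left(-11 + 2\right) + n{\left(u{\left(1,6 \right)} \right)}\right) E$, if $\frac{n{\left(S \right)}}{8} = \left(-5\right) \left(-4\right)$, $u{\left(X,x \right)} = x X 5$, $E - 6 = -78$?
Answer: $-380520$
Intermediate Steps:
$E = -72$ ($E = 6 - 78 = -72$)
$u{\left(X,x \right)} = 5 X x$ ($u{\left(X,x \right)} = X x 5 = 5 X x$)
$n{\left(S \right)} = 160$ ($n{\left(S \right)} = 8 \left(\left(-5\right) \left(-4\right)\right) = 8 \cdot 20 = 160$)
$35 \left(\left(-11 + 2\right) + n{\left(u{\left(1,6 \right)} \right)}\right) E = 35 \left(\left(-11 + 2\right) + 160\right) \left(-72\right) = 35 \left(-9 + 160\right) \left(-72\right) = 35 \cdot 151 \left(-72\right) = 5285 \left(-72\right) = -380520$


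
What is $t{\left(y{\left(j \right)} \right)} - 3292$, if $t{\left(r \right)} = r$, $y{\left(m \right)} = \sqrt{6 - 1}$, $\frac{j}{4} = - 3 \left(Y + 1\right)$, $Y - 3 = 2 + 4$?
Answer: $-3292 + \sqrt{5} \approx -3289.8$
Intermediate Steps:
$Y = 9$ ($Y = 3 + \left(2 + 4\right) = 3 + 6 = 9$)
$j = -120$ ($j = 4 \left(- 3 \left(9 + 1\right)\right) = 4 \left(\left(-3\right) 10\right) = 4 \left(-30\right) = -120$)
$y{\left(m \right)} = \sqrt{5}$
$t{\left(y{\left(j \right)} \right)} - 3292 = \sqrt{5} - 3292 = -3292 + \sqrt{5}$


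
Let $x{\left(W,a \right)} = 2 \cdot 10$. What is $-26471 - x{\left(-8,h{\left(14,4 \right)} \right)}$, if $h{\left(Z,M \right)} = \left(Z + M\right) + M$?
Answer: $-26491$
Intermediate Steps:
$h{\left(Z,M \right)} = Z + 2 M$ ($h{\left(Z,M \right)} = \left(M + Z\right) + M = Z + 2 M$)
$x{\left(W,a \right)} = 20$
$-26471 - x{\left(-8,h{\left(14,4 \right)} \right)} = -26471 - 20 = -26491$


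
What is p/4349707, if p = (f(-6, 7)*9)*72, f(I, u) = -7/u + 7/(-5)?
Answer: -7776/21748535 ≈ -0.00035754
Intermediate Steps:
f(I, u) = -7/5 - 7/u (f(I, u) = -7/u + 7*(-⅕) = -7/u - 7/5 = -7/5 - 7/u)
p = -7776/5 (p = ((-7/5 - 7/7)*9)*72 = ((-7/5 - 7*⅐)*9)*72 = ((-7/5 - 1)*9)*72 = -12/5*9*72 = -108/5*72 = -7776/5 ≈ -1555.2)
p/4349707 = -7776/5/4349707 = -7776/5*1/4349707 = -7776/21748535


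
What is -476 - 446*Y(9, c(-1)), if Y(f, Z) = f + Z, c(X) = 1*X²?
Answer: -4936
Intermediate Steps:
c(X) = X²
Y(f, Z) = Z + f
-476 - 446*Y(9, c(-1)) = -476 - 446*((-1)² + 9) = -476 - 446*(1 + 9) = -476 - 446*10 = -476 - 4460 = -4936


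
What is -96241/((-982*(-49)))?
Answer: -96241/48118 ≈ -2.0001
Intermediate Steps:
-96241/((-982*(-49))) = -96241/48118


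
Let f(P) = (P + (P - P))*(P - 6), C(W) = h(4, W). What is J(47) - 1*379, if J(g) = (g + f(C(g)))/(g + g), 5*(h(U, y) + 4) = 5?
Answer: -17776/47 ≈ -378.21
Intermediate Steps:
h(U, y) = -3 (h(U, y) = -4 + (⅕)*5 = -4 + 1 = -3)
C(W) = -3
f(P) = P*(-6 + P) (f(P) = (P + 0)*(-6 + P) = P*(-6 + P))
J(g) = (27 + g)/(2*g) (J(g) = (g - 3*(-6 - 3))/(g + g) = (g - 3*(-9))/((2*g)) = (g + 27)*(1/(2*g)) = (27 + g)*(1/(2*g)) = (27 + g)/(2*g))
J(47) - 1*379 = (½)*(27 + 47)/47 - 1*379 = (½)*(1/47)*74 - 379 = 37/47 - 379 = -17776/47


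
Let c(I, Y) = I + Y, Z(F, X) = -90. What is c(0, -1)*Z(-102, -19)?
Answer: 90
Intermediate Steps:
c(0, -1)*Z(-102, -19) = (0 - 1)*(-90) = -1*(-90) = 90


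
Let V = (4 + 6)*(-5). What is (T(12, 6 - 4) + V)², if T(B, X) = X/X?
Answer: 2401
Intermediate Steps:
T(B, X) = 1
V = -50 (V = 10*(-5) = -50)
(T(12, 6 - 4) + V)² = (1 - 50)² = (-49)² = 2401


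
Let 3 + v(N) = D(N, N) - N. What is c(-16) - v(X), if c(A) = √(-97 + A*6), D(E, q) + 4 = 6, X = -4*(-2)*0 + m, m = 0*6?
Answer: 1 + I*√193 ≈ 1.0 + 13.892*I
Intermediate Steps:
m = 0
X = 0 (X = -4*(-2)*0 + 0 = 8*0 + 0 = 0 + 0 = 0)
D(E, q) = 2 (D(E, q) = -4 + 6 = 2)
c(A) = √(-97 + 6*A)
v(N) = -1 - N (v(N) = -3 + (2 - N) = -1 - N)
c(-16) - v(X) = √(-97 + 6*(-16)) - (-1 - 1*0) = √(-97 - 96) - (-1 + 0) = √(-193) - 1*(-1) = I*√193 + 1 = 1 + I*√193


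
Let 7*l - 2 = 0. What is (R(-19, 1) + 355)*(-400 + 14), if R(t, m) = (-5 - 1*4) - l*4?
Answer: -931804/7 ≈ -1.3311e+5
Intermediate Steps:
l = 2/7 (l = 2/7 + (⅐)*0 = 2/7 + 0 = 2/7 ≈ 0.28571)
R(t, m) = -71/7 (R(t, m) = (-5 - 1*4) - 2*4/7 = (-5 - 4) - 1*8/7 = -9 - 8/7 = -71/7)
(R(-19, 1) + 355)*(-400 + 14) = (-71/7 + 355)*(-400 + 14) = (2414/7)*(-386) = -931804/7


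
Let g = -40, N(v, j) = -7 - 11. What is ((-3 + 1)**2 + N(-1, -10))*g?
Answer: 560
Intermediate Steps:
N(v, j) = -18
((-3 + 1)**2 + N(-1, -10))*g = ((-3 + 1)**2 - 18)*(-40) = ((-2)**2 - 18)*(-40) = (4 - 18)*(-40) = -14*(-40) = 560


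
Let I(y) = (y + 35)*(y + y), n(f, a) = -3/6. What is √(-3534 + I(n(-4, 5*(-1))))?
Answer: 3*I*√1586/2 ≈ 59.737*I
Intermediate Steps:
n(f, a) = -½ (n(f, a) = -3*⅙ = -½)
I(y) = 2*y*(35 + y) (I(y) = (35 + y)*(2*y) = 2*y*(35 + y))
√(-3534 + I(n(-4, 5*(-1)))) = √(-3534 + 2*(-½)*(35 - ½)) = √(-3534 + 2*(-½)*(69/2)) = √(-3534 - 69/2) = √(-7137/2) = 3*I*√1586/2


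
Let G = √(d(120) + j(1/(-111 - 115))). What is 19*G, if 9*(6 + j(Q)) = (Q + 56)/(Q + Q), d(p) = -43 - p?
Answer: 19*I*√31394/6 ≈ 561.08*I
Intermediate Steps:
j(Q) = -6 + (56 + Q)/(18*Q) (j(Q) = -6 + ((Q + 56)/(Q + Q))/9 = -6 + ((56 + Q)/((2*Q)))/9 = -6 + ((56 + Q)*(1/(2*Q)))/9 = -6 + ((56 + Q)/(2*Q))/9 = -6 + (56 + Q)/(18*Q))
G = I*√31394/6 (G = √((-43 - 1*120) + (56 - 107/(-111 - 115))/(18*(1/(-111 - 115)))) = √((-43 - 120) + (56 - 107/(-226))/(18*(1/(-226)))) = √(-163 + (56 - 107*(-1/226))/(18*(-1/226))) = √(-163 + (1/18)*(-226)*(56 + 107/226)) = √(-163 + (1/18)*(-226)*(12763/226)) = √(-163 - 12763/18) = √(-15697/18) = I*√31394/6 ≈ 29.531*I)
19*G = 19*(I*√31394/6) = 19*I*√31394/6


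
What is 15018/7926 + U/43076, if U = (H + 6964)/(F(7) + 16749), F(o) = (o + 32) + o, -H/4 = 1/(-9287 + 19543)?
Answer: 84417748269377/44552648397136 ≈ 1.8948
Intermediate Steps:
H = -1/2564 (H = -4/(-9287 + 19543) = -4/10256 = -4*1/10256 = -1/2564 ≈ -0.00039002)
F(o) = 32 + 2*o (F(o) = (32 + o) + o = 32 + 2*o)
U = 3571139/8612476 (U = (-1/2564 + 6964)/((32 + 2*7) + 16749) = 17855695/(2564*((32 + 14) + 16749)) = 17855695/(2564*(46 + 16749)) = (17855695/2564)/16795 = (17855695/2564)*(1/16795) = 3571139/8612476 ≈ 0.41465)
15018/7926 + U/43076 = 15018/7926 + (3571139/8612476)/43076 = 15018*(1/7926) + (3571139/8612476)*(1/43076) = 2503/1321 + 324649/33726456016 = 84417748269377/44552648397136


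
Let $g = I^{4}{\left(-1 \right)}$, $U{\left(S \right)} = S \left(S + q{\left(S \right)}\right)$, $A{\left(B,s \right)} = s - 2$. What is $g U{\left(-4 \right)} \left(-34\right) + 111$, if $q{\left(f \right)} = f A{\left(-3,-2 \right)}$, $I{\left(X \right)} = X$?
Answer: $1743$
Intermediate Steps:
$A{\left(B,s \right)} = -2 + s$
$q{\left(f \right)} = - 4 f$ ($q{\left(f \right)} = f \left(-2 - 2\right) = f \left(-4\right) = - 4 f$)
$U{\left(S \right)} = - 3 S^{2}$ ($U{\left(S \right)} = S \left(S - 4 S\right) = S \left(- 3 S\right) = - 3 S^{2}$)
$g = 1$ ($g = \left(-1\right)^{4} = 1$)
$g U{\left(-4 \right)} \left(-34\right) + 111 = 1 \left(- 3 \left(-4\right)^{2}\right) \left(-34\right) + 111 = 1 \left(\left(-3\right) 16\right) \left(-34\right) + 111 = 1 \left(-48\right) \left(-34\right) + 111 = \left(-48\right) \left(-34\right) + 111 = 1632 + 111 = 1743$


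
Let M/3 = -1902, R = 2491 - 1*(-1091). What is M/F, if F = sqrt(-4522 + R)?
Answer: 2853*I*sqrt(235)/235 ≈ 186.11*I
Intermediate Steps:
R = 3582 (R = 2491 + 1091 = 3582)
M = -5706 (M = 3*(-1902) = -5706)
F = 2*I*sqrt(235) (F = sqrt(-4522 + 3582) = sqrt(-940) = 2*I*sqrt(235) ≈ 30.659*I)
M/F = -5706*(-I*sqrt(235)/470) = -(-2853)*I*sqrt(235)/235 = 2853*I*sqrt(235)/235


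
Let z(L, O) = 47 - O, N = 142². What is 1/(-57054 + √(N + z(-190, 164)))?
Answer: -57054/3255138869 - √20047/3255138869 ≈ -1.7571e-5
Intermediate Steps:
N = 20164
1/(-57054 + √(N + z(-190, 164))) = 1/(-57054 + √(20164 + (47 - 1*164))) = 1/(-57054 + √(20164 + (47 - 164))) = 1/(-57054 + √(20164 - 117)) = 1/(-57054 + √20047)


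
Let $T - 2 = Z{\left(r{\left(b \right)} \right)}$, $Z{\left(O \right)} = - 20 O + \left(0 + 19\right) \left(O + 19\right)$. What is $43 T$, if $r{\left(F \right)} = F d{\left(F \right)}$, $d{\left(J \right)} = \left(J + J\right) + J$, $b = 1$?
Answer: $15480$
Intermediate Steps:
$d{\left(J \right)} = 3 J$ ($d{\left(J \right)} = 2 J + J = 3 J$)
$r{\left(F \right)} = 3 F^{2}$ ($r{\left(F \right)} = F 3 F = 3 F^{2}$)
$Z{\left(O \right)} = 361 - O$ ($Z{\left(O \right)} = - 20 O + 19 \left(19 + O\right) = - 20 O + \left(361 + 19 O\right) = 361 - O$)
$T = 360$ ($T = 2 + \left(361 - 3 \cdot 1^{2}\right) = 2 + \left(361 - 3 \cdot 1\right) = 2 + \left(361 - 3\right) = 2 + 358 = 360$)
$43 T = 43 \cdot 360 = 15480$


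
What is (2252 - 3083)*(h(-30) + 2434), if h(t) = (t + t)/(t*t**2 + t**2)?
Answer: -293285107/145 ≈ -2.0227e+6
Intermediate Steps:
h(t) = 2*t/(t**2 + t**3) (h(t) = (2*t)/(t**3 + t**2) = (2*t)/(t**2 + t**3) = 2*t/(t**2 + t**3))
(2252 - 3083)*(h(-30) + 2434) = (2252 - 3083)*(2/(-30*(1 - 30)) + 2434) = -831*(2*(-1/30)/(-29) + 2434) = -831*(2*(-1/30)*(-1/29) + 2434) = -831*(1/435 + 2434) = -831*1058791/435 = -293285107/145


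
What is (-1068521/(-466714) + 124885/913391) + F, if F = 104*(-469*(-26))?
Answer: 540614783296297225/426292367174 ≈ 1.2682e+6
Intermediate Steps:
F = 1268176 (F = 104*12194 = 1268176)
(-1068521/(-466714) + 124885/913391) + F = (-1068521/(-466714) + 124885/913391) + 1268176 = (-1068521*(-1/466714) + 124885*(1/913391)) + 1268176 = (1068521/466714 + 124885/913391) + 1268176 = 1034263042601/426292367174 + 1268176 = 540614783296297225/426292367174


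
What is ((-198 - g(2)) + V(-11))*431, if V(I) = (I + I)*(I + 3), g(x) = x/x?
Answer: -9913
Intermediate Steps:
g(x) = 1
V(I) = 2*I*(3 + I) (V(I) = (2*I)*(3 + I) = 2*I*(3 + I))
((-198 - g(2)) + V(-11))*431 = ((-198 - 1*1) + 2*(-11)*(3 - 11))*431 = ((-198 - 1) + 2*(-11)*(-8))*431 = (-199 + 176)*431 = -23*431 = -9913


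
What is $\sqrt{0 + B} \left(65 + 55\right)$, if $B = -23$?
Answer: $120 i \sqrt{23} \approx 575.5 i$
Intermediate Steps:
$\sqrt{0 + B} \left(65 + 55\right) = \sqrt{0 - 23} \left(65 + 55\right) = \sqrt{-23} \cdot 120 = i \sqrt{23} \cdot 120 = 120 i \sqrt{23}$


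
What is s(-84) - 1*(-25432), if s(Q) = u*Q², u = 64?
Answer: 477016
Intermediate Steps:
s(Q) = 64*Q²
s(-84) - 1*(-25432) = 64*(-84)² - 1*(-25432) = 64*7056 + 25432 = 451584 + 25432 = 477016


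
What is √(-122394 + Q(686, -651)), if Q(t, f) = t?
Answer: 2*I*√30427 ≈ 348.87*I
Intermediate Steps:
√(-122394 + Q(686, -651)) = √(-122394 + 686) = √(-121708) = 2*I*√30427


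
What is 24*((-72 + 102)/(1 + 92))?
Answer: 240/31 ≈ 7.7419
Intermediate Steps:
24*((-72 + 102)/(1 + 92)) = 24*(30/93) = 24*(30*(1/93)) = 24*(10/31) = 240/31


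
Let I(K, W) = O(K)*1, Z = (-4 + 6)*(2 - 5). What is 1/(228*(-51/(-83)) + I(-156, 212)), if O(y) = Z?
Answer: 83/11130 ≈ 0.0074573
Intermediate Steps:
Z = -6 (Z = 2*(-3) = -6)
O(y) = -6
I(K, W) = -6 (I(K, W) = -6*1 = -6)
1/(228*(-51/(-83)) + I(-156, 212)) = 1/(228*(-51/(-83)) - 6) = 1/(228*(-51*(-1/83)) - 6) = 1/(228*(51/83) - 6) = 1/(11628/83 - 6) = 1/(11130/83) = 83/11130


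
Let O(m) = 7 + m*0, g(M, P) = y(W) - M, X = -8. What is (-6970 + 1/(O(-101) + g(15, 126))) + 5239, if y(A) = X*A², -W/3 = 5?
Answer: -3129649/1808 ≈ -1731.0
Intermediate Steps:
W = -15 (W = -3*5 = -15)
y(A) = -8*A²
g(M, P) = -1800 - M (g(M, P) = -8*(-15)² - M = -8*225 - M = -1800 - M)
O(m) = 7 (O(m) = 7 + 0 = 7)
(-6970 + 1/(O(-101) + g(15, 126))) + 5239 = (-6970 + 1/(7 + (-1800 - 1*15))) + 5239 = (-6970 + 1/(7 + (-1800 - 15))) + 5239 = (-6970 + 1/(7 - 1815)) + 5239 = (-6970 + 1/(-1808)) + 5239 = (-6970 - 1/1808) + 5239 = -12601761/1808 + 5239 = -3129649/1808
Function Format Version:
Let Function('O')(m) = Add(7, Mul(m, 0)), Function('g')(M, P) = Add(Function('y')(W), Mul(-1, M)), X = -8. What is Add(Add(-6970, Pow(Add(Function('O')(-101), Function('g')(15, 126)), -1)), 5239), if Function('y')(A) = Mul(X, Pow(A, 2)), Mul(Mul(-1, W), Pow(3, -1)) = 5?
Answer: Rational(-3129649, 1808) ≈ -1731.0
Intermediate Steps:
W = -15 (W = Mul(-3, 5) = -15)
Function('y')(A) = Mul(-8, Pow(A, 2))
Function('g')(M, P) = Add(-1800, Mul(-1, M)) (Function('g')(M, P) = Add(Mul(-8, Pow(-15, 2)), Mul(-1, M)) = Add(Mul(-8, 225), Mul(-1, M)) = Add(-1800, Mul(-1, M)))
Function('O')(m) = 7 (Function('O')(m) = Add(7, 0) = 7)
Add(Add(-6970, Pow(Add(Function('O')(-101), Function('g')(15, 126)), -1)), 5239) = Add(Add(-6970, Pow(Add(7, Add(-1800, Mul(-1, 15))), -1)), 5239) = Add(Add(-6970, Pow(Add(7, Add(-1800, -15)), -1)), 5239) = Add(Add(-6970, Pow(Add(7, -1815), -1)), 5239) = Add(Add(-6970, Pow(-1808, -1)), 5239) = Add(Add(-6970, Rational(-1, 1808)), 5239) = Add(Rational(-12601761, 1808), 5239) = Rational(-3129649, 1808)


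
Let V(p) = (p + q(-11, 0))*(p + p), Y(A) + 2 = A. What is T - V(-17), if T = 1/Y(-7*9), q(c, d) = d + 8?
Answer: -19891/65 ≈ -306.02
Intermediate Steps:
q(c, d) = 8 + d
Y(A) = -2 + A
V(p) = 2*p*(8 + p) (V(p) = (p + (8 + 0))*(p + p) = (p + 8)*(2*p) = (8 + p)*(2*p) = 2*p*(8 + p))
T = -1/65 (T = 1/(-2 - 7*9) = 1/(-2 - 63) = 1/(-65) = -1/65 ≈ -0.015385)
T - V(-17) = -1/65 - 2*(-17)*(8 - 17) = -1/65 - 2*(-17)*(-9) = -1/65 - 1*306 = -1/65 - 306 = -19891/65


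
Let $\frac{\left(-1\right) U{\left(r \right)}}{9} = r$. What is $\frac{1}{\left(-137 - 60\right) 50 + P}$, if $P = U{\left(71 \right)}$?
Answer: $- \frac{1}{10489} \approx -9.5338 \cdot 10^{-5}$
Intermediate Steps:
$U{\left(r \right)} = - 9 r$
$P = -639$ ($P = \left(-9\right) 71 = -639$)
$\frac{1}{\left(-137 - 60\right) 50 + P} = \frac{1}{\left(-137 - 60\right) 50 - 639} = \frac{1}{\left(-197\right) 50 - 639} = \frac{1}{-9850 - 639} = \frac{1}{-10489} = - \frac{1}{10489}$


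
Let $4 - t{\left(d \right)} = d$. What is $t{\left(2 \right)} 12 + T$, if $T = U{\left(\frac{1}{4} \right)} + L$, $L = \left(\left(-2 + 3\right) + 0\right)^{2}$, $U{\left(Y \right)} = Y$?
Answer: $\frac{101}{4} \approx 25.25$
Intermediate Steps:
$t{\left(d \right)} = 4 - d$
$L = 1$ ($L = \left(1 + 0\right)^{2} = 1^{2} = 1$)
$T = \frac{5}{4}$ ($T = \frac{1}{4} + 1 = \frac{5}{4} \approx 1.25$)
$t{\left(2 \right)} 12 + T = \left(4 - 2\right) 12 + \frac{5}{4} = 2 \cdot 12 + \frac{5}{4} = 24 + \frac{5}{4} = \frac{101}{4}$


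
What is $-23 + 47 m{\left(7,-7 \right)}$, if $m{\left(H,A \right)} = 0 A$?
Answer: $-23$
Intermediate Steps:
$m{\left(H,A \right)} = 0$
$-23 + 47 m{\left(7,-7 \right)} = -23 + 47 \cdot 0 = -23 + 0 = -23$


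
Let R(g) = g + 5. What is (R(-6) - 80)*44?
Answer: -3564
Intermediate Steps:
R(g) = 5 + g
(R(-6) - 80)*44 = ((5 - 6) - 80)*44 = (-1 - 80)*44 = -81*44 = -3564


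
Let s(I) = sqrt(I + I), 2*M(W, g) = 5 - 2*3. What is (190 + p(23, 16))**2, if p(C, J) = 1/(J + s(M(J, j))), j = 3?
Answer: (48846 - I)**2/66049 ≈ 36124.0 - 1.4791*I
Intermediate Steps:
M(W, g) = -1/2 (M(W, g) = (5 - 2*3)/2 = (5 - 6)/2 = (1/2)*(-1) = -1/2)
s(I) = sqrt(2)*sqrt(I) (s(I) = sqrt(2*I) = sqrt(2)*sqrt(I))
p(C, J) = 1/(I + J) (p(C, J) = 1/(J + sqrt(2)*sqrt(-1/2)) = 1/(J + sqrt(2)*(I*sqrt(2)/2)) = 1/(J + I) = 1/(I + J))
(190 + p(23, 16))**2 = (190 + 1/(I + 16))**2 = (190 + 1/(16 + I))**2 = (190 + (16 - I)/257)**2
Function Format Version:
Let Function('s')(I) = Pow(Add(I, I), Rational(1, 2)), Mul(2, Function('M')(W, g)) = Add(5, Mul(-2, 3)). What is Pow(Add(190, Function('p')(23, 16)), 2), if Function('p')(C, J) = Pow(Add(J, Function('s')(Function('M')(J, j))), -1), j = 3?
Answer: Mul(Rational(1, 66049), Pow(Add(48846, Mul(-1, I)), 2)) ≈ Add(36124., Mul(-1.4791, I))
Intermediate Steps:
Function('M')(W, g) = Rational(-1, 2) (Function('M')(W, g) = Mul(Rational(1, 2), Add(5, Mul(-2, 3))) = Mul(Rational(1, 2), Add(5, -6)) = Mul(Rational(1, 2), -1) = Rational(-1, 2))
Function('s')(I) = Mul(Pow(2, Rational(1, 2)), Pow(I, Rational(1, 2))) (Function('s')(I) = Pow(Mul(2, I), Rational(1, 2)) = Mul(Pow(2, Rational(1, 2)), Pow(I, Rational(1, 2))))
Function('p')(C, J) = Pow(Add(I, J), -1) (Function('p')(C, J) = Pow(Add(J, Mul(Pow(2, Rational(1, 2)), Pow(Rational(-1, 2), Rational(1, 2)))), -1) = Pow(Add(J, Mul(Pow(2, Rational(1, 2)), Mul(Rational(1, 2), I, Pow(2, Rational(1, 2))))), -1) = Pow(Add(J, I), -1) = Pow(Add(I, J), -1))
Pow(Add(190, Function('p')(23, 16)), 2) = Pow(Add(190, Pow(Add(I, 16), -1)), 2) = Pow(Add(190, Pow(Add(16, I), -1)), 2) = Pow(Add(190, Mul(Rational(1, 257), Add(16, Mul(-1, I)))), 2)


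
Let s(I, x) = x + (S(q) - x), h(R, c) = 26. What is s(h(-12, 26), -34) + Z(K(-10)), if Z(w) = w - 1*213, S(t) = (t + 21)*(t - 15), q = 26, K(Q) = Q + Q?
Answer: 284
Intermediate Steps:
K(Q) = 2*Q
S(t) = (-15 + t)*(21 + t) (S(t) = (21 + t)*(-15 + t) = (-15 + t)*(21 + t))
Z(w) = -213 + w (Z(w) = w - 213 = -213 + w)
s(I, x) = 517 (s(I, x) = x + ((-315 + 26**2 + 6*26) - x) = x + ((-315 + 676 + 156) - x) = x + (517 - x) = 517)
s(h(-12, 26), -34) + Z(K(-10)) = 517 + (-213 + 2*(-10)) = 517 + (-213 - 20) = 517 - 233 = 284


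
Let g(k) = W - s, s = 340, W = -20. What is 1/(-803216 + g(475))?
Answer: -1/803576 ≈ -1.2444e-6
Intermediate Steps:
g(k) = -360 (g(k) = -20 - 1*340 = -20 - 340 = -360)
1/(-803216 + g(475)) = 1/(-803216 - 360) = 1/(-803576) = -1/803576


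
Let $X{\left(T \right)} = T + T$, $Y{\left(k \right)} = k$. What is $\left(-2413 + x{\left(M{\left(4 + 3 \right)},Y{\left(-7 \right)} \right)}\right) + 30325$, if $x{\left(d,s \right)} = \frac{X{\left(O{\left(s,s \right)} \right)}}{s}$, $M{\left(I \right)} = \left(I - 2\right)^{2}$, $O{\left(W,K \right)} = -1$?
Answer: $\frac{195386}{7} \approx 27912.0$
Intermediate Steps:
$X{\left(T \right)} = 2 T$
$M{\left(I \right)} = \left(-2 + I\right)^{2}$
$x{\left(d,s \right)} = - \frac{2}{s}$ ($x{\left(d,s \right)} = \frac{2 \left(-1\right)}{s} = - \frac{2}{s}$)
$\left(-2413 + x{\left(M{\left(4 + 3 \right)},Y{\left(-7 \right)} \right)}\right) + 30325 = \left(-2413 - \frac{2}{-7}\right) + 30325 = \left(-2413 - - \frac{2}{7}\right) + 30325 = \left(-2413 + \frac{2}{7}\right) + 30325 = - \frac{16889}{7} + 30325 = \frac{195386}{7}$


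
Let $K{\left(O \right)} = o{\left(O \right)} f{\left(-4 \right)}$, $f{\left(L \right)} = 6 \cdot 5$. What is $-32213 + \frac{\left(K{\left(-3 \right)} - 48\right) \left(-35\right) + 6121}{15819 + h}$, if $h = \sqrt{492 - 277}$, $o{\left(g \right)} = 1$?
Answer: $- \frac{8060891914229}{250240546} - \frac{6751 \sqrt{215}}{250240546} \approx -32213.0$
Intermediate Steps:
$f{\left(L \right)} = 30$
$h = \sqrt{215} \approx 14.663$
$K{\left(O \right)} = 30$ ($K{\left(O \right)} = 1 \cdot 30 = 30$)
$-32213 + \frac{\left(K{\left(-3 \right)} - 48\right) \left(-35\right) + 6121}{15819 + h} = -32213 + \frac{\left(30 - 48\right) \left(-35\right) + 6121}{15819 + \sqrt{215}} = -32213 + \frac{\left(-18\right) \left(-35\right) + 6121}{15819 + \sqrt{215}} = -32213 + \frac{630 + 6121}{15819 + \sqrt{215}} = -32213 + \frac{6751}{15819 + \sqrt{215}}$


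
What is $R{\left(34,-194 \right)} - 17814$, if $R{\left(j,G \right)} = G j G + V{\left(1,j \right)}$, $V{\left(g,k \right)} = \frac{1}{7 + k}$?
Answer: $\frac{51734211}{41} \approx 1.2618 \cdot 10^{6}$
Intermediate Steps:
$R{\left(j,G \right)} = \frac{1}{7 + j} + j G^{2}$ ($R{\left(j,G \right)} = G j G + \frac{1}{7 + j} = j G^{2} + \frac{1}{7 + j} = \frac{1}{7 + j} + j G^{2}$)
$R{\left(34,-194 \right)} - 17814 = \frac{1 + 34 \left(-194\right)^{2} \left(7 + 34\right)}{7 + 34} - 17814 = \frac{1 + 34 \cdot 37636 \cdot 41}{41} - 17814 = \frac{1 + 52464584}{41} - 17814 = \frac{1}{41} \cdot 52464585 - 17814 = \frac{52464585}{41} - 17814 = \frac{51734211}{41}$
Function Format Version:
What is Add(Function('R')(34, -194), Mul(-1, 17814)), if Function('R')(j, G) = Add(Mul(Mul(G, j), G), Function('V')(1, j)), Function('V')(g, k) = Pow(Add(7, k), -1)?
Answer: Rational(51734211, 41) ≈ 1.2618e+6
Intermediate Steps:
Function('R')(j, G) = Add(Pow(Add(7, j), -1), Mul(j, Pow(G, 2))) (Function('R')(j, G) = Add(Mul(Mul(G, j), G), Pow(Add(7, j), -1)) = Add(Mul(j, Pow(G, 2)), Pow(Add(7, j), -1)) = Add(Pow(Add(7, j), -1), Mul(j, Pow(G, 2))))
Add(Function('R')(34, -194), Mul(-1, 17814)) = Add(Mul(Pow(Add(7, 34), -1), Add(1, Mul(34, Pow(-194, 2), Add(7, 34)))), Mul(-1, 17814)) = Add(Mul(Pow(41, -1), Add(1, Mul(34, 37636, 41))), -17814) = Add(Mul(Rational(1, 41), Add(1, 52464584)), -17814) = Add(Mul(Rational(1, 41), 52464585), -17814) = Add(Rational(52464585, 41), -17814) = Rational(51734211, 41)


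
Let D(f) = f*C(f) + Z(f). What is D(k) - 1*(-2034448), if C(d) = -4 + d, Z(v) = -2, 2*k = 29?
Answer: 8138393/4 ≈ 2.0346e+6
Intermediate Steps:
k = 29/2 (k = (½)*29 = 29/2 ≈ 14.500)
D(f) = -2 + f*(-4 + f) (D(f) = f*(-4 + f) - 2 = -2 + f*(-4 + f))
D(k) - 1*(-2034448) = (-2 + 29*(-4 + 29/2)/2) - 1*(-2034448) = (-2 + (29/2)*(21/2)) + 2034448 = (-2 + 609/4) + 2034448 = 601/4 + 2034448 = 8138393/4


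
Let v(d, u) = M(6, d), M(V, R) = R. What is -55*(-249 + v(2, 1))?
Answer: 13585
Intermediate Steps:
v(d, u) = d
-55*(-249 + v(2, 1)) = -55*(-249 + 2) = -55*(-247) = 13585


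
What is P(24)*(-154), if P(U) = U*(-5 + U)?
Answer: -70224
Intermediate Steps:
P(24)*(-154) = (24*(-5 + 24))*(-154) = (24*19)*(-154) = 456*(-154) = -70224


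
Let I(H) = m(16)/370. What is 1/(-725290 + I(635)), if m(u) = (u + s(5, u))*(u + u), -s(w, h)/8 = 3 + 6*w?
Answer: -185/134182618 ≈ -1.3787e-6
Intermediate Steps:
s(w, h) = -24 - 48*w (s(w, h) = -8*(3 + 6*w) = -24 - 48*w)
m(u) = 2*u*(-264 + u) (m(u) = (u + (-24 - 48*5))*(u + u) = (u + (-24 - 240))*(2*u) = (u - 264)*(2*u) = (-264 + u)*(2*u) = 2*u*(-264 + u))
I(H) = -3968/185 (I(H) = (2*16*(-264 + 16))/370 = (2*16*(-248))*(1/370) = -7936*1/370 = -3968/185)
1/(-725290 + I(635)) = 1/(-725290 - 3968/185) = 1/(-134182618/185) = -185/134182618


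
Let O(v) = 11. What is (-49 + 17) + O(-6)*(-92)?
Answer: -1044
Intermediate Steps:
(-49 + 17) + O(-6)*(-92) = (-49 + 17) + 11*(-92) = -32 - 1012 = -1044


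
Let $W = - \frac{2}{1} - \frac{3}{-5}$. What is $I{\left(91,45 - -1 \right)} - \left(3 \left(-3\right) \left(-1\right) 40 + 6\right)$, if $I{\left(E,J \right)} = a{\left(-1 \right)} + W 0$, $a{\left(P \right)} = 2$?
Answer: $-364$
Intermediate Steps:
$W = - \frac{7}{5}$ ($W = \left(-2\right) 1 - - \frac{3}{5} = -2 + \frac{3}{5} = - \frac{7}{5} \approx -1.4$)
$I{\left(E,J \right)} = 2$ ($I{\left(E,J \right)} = 2 - 0 = 2 + 0 = 2$)
$I{\left(91,45 - -1 \right)} - \left(3 \left(-3\right) \left(-1\right) 40 + 6\right) = 2 - \left(3 \left(-3\right) \left(-1\right) 40 + 6\right) = 2 - \left(\left(-9\right) \left(-1\right) 40 + 6\right) = 2 - \left(9 \cdot 40 + 6\right) = 2 - \left(360 + 6\right) = 2 - 366 = -364$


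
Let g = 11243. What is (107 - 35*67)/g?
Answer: -2238/11243 ≈ -0.19906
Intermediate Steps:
(107 - 35*67)/g = (107 - 35*67)/11243 = (107 - 2345)*(1/11243) = -2238*1/11243 = -2238/11243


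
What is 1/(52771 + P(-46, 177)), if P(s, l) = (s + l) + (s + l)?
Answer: 1/53033 ≈ 1.8856e-5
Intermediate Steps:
P(s, l) = 2*l + 2*s (P(s, l) = (l + s) + (l + s) = 2*l + 2*s)
1/(52771 + P(-46, 177)) = 1/(52771 + (2*177 + 2*(-46))) = 1/(52771 + (354 - 92)) = 1/(52771 + 262) = 1/53033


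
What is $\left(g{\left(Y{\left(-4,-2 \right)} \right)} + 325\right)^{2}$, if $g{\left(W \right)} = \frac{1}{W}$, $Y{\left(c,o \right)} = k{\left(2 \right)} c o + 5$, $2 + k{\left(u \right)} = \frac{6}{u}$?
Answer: $\frac{17859076}{169} \approx 1.0568 \cdot 10^{5}$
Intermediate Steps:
$k{\left(u \right)} = -2 + \frac{6}{u}$
$Y{\left(c,o \right)} = 5 + c o$ ($Y{\left(c,o \right)} = \left(-2 + \frac{6}{2}\right) c o + 5 = \left(-2 + 6 \cdot \frac{1}{2}\right) c o + 5 = \left(-2 + 3\right) c o + 5 = 1 c o + 5 = c o + 5 = 5 + c o$)
$\left(g{\left(Y{\left(-4,-2 \right)} \right)} + 325\right)^{2} = \left(\frac{1}{5 - -8} + 325\right)^{2} = \left(\frac{1}{5 + 8} + 325\right)^{2} = \left(\frac{1}{13} + 325\right)^{2} = \left(\frac{4226}{13}\right)^{2} = \frac{17859076}{169}$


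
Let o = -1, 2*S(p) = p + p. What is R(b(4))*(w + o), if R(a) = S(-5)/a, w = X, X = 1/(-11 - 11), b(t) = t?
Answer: 115/88 ≈ 1.3068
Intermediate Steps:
S(p) = p (S(p) = (p + p)/2 = (2*p)/2 = p)
X = -1/22 (X = 1/(-22) = -1/22 ≈ -0.045455)
w = -1/22 ≈ -0.045455
R(a) = -5/a
R(b(4))*(w + o) = (-5/4)*(-1/22 - 1) = -5*1/4*(-23/22) = -5/4*(-23/22) = 115/88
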